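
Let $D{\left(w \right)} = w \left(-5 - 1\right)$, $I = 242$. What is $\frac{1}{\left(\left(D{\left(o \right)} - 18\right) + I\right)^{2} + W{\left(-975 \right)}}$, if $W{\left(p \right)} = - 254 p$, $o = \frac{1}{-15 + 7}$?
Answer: $\frac{16}{4770601} \approx 3.3539 \cdot 10^{-6}$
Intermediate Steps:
$o = - \frac{1}{8}$ ($o = \frac{1}{-8} = - \frac{1}{8} \approx -0.125$)
$D{\left(w \right)} = - 6 w$ ($D{\left(w \right)} = w \left(-6\right) = - 6 w$)
$\frac{1}{\left(\left(D{\left(o \right)} - 18\right) + I\right)^{2} + W{\left(-975 \right)}} = \frac{1}{\left(\left(\left(-6\right) \left(- \frac{1}{8}\right) - 18\right) + 242\right)^{2} - -247650} = \frac{1}{\left(\left(\frac{3}{4} - 18\right) + 242\right)^{2} + 247650} = \frac{1}{\left(- \frac{69}{4} + 242\right)^{2} + 247650} = \frac{1}{\left(\frac{899}{4}\right)^{2} + 247650} = \frac{1}{\frac{808201}{16} + 247650} = \frac{1}{\frac{4770601}{16}} = \frac{16}{4770601}$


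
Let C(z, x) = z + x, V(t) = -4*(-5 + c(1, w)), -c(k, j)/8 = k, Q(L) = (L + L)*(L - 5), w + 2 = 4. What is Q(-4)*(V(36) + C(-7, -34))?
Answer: 792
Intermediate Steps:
w = 2 (w = -2 + 4 = 2)
Q(L) = 2*L*(-5 + L) (Q(L) = (2*L)*(-5 + L) = 2*L*(-5 + L))
c(k, j) = -8*k
V(t) = 52 (V(t) = -4*(-5 - 8*1) = -4*(-5 - 8) = -4*(-13) = 52)
C(z, x) = x + z
Q(-4)*(V(36) + C(-7, -34)) = (2*(-4)*(-5 - 4))*(52 + (-34 - 7)) = (2*(-4)*(-9))*(52 - 41) = 72*11 = 792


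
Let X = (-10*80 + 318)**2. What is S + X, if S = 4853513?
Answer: 5085837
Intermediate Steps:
X = 232324 (X = (-800 + 318)**2 = (-482)**2 = 232324)
S + X = 4853513 + 232324 = 5085837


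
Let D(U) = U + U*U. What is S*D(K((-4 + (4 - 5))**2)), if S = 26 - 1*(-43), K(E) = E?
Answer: 44850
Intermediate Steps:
S = 69 (S = 26 + 43 = 69)
D(U) = U + U**2
S*D(K((-4 + (4 - 5))**2)) = 69*((-4 + (4 - 5))**2*(1 + (-4 + (4 - 5))**2)) = 69*((-4 - 1)**2*(1 + (-4 - 1)**2)) = 69*((-5)**2*(1 + (-5)**2)) = 69*(25*(1 + 25)) = 69*(25*26) = 69*650 = 44850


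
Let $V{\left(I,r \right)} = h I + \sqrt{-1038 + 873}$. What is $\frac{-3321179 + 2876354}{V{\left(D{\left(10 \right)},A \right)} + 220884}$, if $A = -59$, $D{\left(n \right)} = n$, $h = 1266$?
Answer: $- \frac{34628736600}{18180933367} + \frac{148275 i \sqrt{165}}{18180933367} \approx -1.9047 + 0.00010476 i$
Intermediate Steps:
$V{\left(I,r \right)} = 1266 I + i \sqrt{165}$ ($V{\left(I,r \right)} = 1266 I + \sqrt{-1038 + 873} = 1266 I + \sqrt{-165} = 1266 I + i \sqrt{165}$)
$\frac{-3321179 + 2876354}{V{\left(D{\left(10 \right)},A \right)} + 220884} = \frac{-3321179 + 2876354}{\left(1266 \cdot 10 + i \sqrt{165}\right) + 220884} = - \frac{444825}{\left(12660 + i \sqrt{165}\right) + 220884} = - \frac{444825}{233544 + i \sqrt{165}}$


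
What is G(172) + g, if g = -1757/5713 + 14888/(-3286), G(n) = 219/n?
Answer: -5755629035/1614470948 ≈ -3.5650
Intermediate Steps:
g = -45414323/9386459 (g = -1757*1/5713 + 14888*(-1/3286) = -1757/5713 - 7444/1643 = -45414323/9386459 ≈ -4.8383)
G(172) + g = 219/172 - 45414323/9386459 = -5755629035/1614470948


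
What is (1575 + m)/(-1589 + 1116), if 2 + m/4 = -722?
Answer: 1321/473 ≈ 2.7928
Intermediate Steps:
m = -2896 (m = -8 + 4*(-722) = -8 - 2888 = -2896)
(1575 + m)/(-1589 + 1116) = (1575 - 2896)/(-1589 + 1116) = -1321/(-473) = -1321*(-1/473) = 1321/473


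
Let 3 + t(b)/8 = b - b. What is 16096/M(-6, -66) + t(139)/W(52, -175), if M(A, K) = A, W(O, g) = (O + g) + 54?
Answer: -185080/69 ≈ -2682.3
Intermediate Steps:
W(O, g) = 54 + O + g
t(b) = -24 (t(b) = -24 + 8*(b - b) = -24 + 8*0 = -24 + 0 = -24)
16096/M(-6, -66) + t(139)/W(52, -175) = 16096/(-6) - 24/(54 + 52 - 175) = 16096*(-⅙) - 24/(-69) = -8048/3 - 24*(-1/69) = -8048/3 + 8/23 = -185080/69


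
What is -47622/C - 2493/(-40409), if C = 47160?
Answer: -301131253/317614740 ≈ -0.94810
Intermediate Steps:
-47622/C - 2493/(-40409) = -47622/47160 - 2493/(-40409) = -47622*1/47160 - 2493*(-1/40409) = -7937/7860 + 2493/40409 = -301131253/317614740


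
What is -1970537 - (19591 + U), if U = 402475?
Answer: -2392603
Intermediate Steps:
-1970537 - (19591 + U) = -1970537 - (19591 + 402475) = -1970537 - 1*422066 = -1970537 - 422066 = -2392603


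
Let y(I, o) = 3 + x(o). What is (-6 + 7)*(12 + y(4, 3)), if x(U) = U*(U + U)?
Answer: 33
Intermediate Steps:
x(U) = 2*U² (x(U) = U*(2*U) = 2*U²)
y(I, o) = 3 + 2*o²
(-6 + 7)*(12 + y(4, 3)) = (-6 + 7)*(12 + (3 + 2*3²)) = 1*(12 + (3 + 2*9)) = 1*(12 + (3 + 18)) = 1*(12 + 21) = 1*33 = 33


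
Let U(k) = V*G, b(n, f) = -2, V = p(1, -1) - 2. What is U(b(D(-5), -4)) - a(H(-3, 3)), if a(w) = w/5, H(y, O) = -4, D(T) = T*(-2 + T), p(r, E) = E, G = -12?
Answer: 184/5 ≈ 36.800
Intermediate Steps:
V = -3 (V = -1 - 2 = -3)
a(w) = w/5 (a(w) = w*(⅕) = w/5)
U(k) = 36 (U(k) = -3*(-12) = 36)
U(b(D(-5), -4)) - a(H(-3, 3)) = 36 - (-4)/5 = 36 - 1*(-⅘) = 36 + ⅘ = 184/5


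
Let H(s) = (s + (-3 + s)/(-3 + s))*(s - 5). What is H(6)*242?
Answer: 1694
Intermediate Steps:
H(s) = (1 + s)*(-5 + s) (H(s) = (s + 1)*(-5 + s) = (1 + s)*(-5 + s))
H(6)*242 = (-5 + 6² - 4*6)*242 = (-5 + 36 - 24)*242 = 7*242 = 1694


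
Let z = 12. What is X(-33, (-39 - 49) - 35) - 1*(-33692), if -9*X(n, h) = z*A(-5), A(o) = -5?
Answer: 101096/3 ≈ 33699.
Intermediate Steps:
X(n, h) = 20/3 (X(n, h) = -4*(-5)/3 = -1/9*(-60) = 20/3)
X(-33, (-39 - 49) - 35) - 1*(-33692) = 20/3 - 1*(-33692) = 20/3 + 33692 = 101096/3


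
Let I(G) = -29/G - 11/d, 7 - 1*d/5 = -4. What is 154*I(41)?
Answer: -28644/205 ≈ -139.73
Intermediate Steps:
d = 55 (d = 35 - 5*(-4) = 35 + 20 = 55)
I(G) = -⅕ - 29/G (I(G) = -29/G - 11/55 = -29/G - 11*1/55 = -29/G - ⅕ = -⅕ - 29/G)
154*I(41) = 154*((⅕)*(-145 - 1*41)/41) = 154*((⅕)*(1/41)*(-145 - 41)) = 154*((⅕)*(1/41)*(-186)) = 154*(-186/205) = -28644/205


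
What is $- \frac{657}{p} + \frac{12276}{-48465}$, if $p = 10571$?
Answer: $- \frac{17956789}{56924835} \approx -0.31545$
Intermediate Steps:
$- \frac{657}{p} + \frac{12276}{-48465} = - \frac{657}{10571} + \frac{12276}{-48465} = \left(-657\right) \frac{1}{10571} + 12276 \left(- \frac{1}{48465}\right) = - \frac{657}{10571} - \frac{1364}{5385} = - \frac{17956789}{56924835}$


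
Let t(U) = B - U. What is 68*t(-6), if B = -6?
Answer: 0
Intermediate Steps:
t(U) = -6 - U
68*t(-6) = 68*(-6 - 1*(-6)) = 68*(-6 + 6) = 68*0 = 0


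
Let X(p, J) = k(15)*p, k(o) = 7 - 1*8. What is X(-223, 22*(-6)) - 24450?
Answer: -24227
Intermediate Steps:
k(o) = -1 (k(o) = 7 - 8 = -1)
X(p, J) = -p
X(-223, 22*(-6)) - 24450 = -1*(-223) - 24450 = 223 - 24450 = -24227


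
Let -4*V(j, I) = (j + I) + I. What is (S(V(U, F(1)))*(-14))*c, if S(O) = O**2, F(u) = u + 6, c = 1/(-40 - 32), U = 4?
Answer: 63/16 ≈ 3.9375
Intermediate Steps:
c = -1/72 (c = 1/(-72) = -1/72 ≈ -0.013889)
F(u) = 6 + u
V(j, I) = -I/2 - j/4 (V(j, I) = -((j + I) + I)/4 = -((I + j) + I)/4 = -(j + 2*I)/4 = -I/2 - j/4)
(S(V(U, F(1)))*(-14))*c = ((-(6 + 1)/2 - 1/4*4)**2*(-14))*(-1/72) = ((-1/2*7 - 1)**2*(-14))*(-1/72) = ((-7/2 - 1)**2*(-14))*(-1/72) = ((-9/2)**2*(-14))*(-1/72) = ((81/4)*(-14))*(-1/72) = -567/2*(-1/72) = 63/16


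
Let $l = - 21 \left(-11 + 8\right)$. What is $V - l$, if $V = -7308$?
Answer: $-7371$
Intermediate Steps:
$l = 63$ ($l = \left(-21\right) \left(-3\right) = 63$)
$V - l = -7308 - 63 = -7371$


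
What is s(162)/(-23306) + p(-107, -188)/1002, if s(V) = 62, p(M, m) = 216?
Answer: 414331/1946051 ≈ 0.21291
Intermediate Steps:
s(162)/(-23306) + p(-107, -188)/1002 = 62/(-23306) + 216/1002 = 62*(-1/23306) + 216*(1/1002) = -31/11653 + 36/167 = 414331/1946051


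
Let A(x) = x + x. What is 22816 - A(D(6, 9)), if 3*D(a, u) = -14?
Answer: 68476/3 ≈ 22825.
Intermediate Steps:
D(a, u) = -14/3 (D(a, u) = (⅓)*(-14) = -14/3)
A(x) = 2*x
22816 - A(D(6, 9)) = 22816 - 2*(-14)/3 = 22816 - 1*(-28/3) = 22816 + 28/3 = 68476/3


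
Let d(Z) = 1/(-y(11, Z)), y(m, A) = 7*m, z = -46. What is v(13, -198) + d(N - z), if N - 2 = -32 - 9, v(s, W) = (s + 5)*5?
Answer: 6929/77 ≈ 89.987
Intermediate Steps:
v(s, W) = 25 + 5*s (v(s, W) = (5 + s)*5 = 25 + 5*s)
N = -39 (N = 2 + (-32 - 9) = 2 - 41 = -39)
d(Z) = -1/77 (d(Z) = 1/(-7*11) = 1/(-1*77) = 1/(-77) = -1/77)
v(13, -198) + d(N - z) = (25 + 5*13) - 1/77 = (25 + 65) - 1/77 = 90 - 1/77 = 6929/77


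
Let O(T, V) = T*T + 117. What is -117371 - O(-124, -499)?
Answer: -132864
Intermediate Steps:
O(T, V) = 117 + T**2 (O(T, V) = T**2 + 117 = 117 + T**2)
-117371 - O(-124, -499) = -117371 - (117 + (-124)**2) = -117371 - (117 + 15376) = -117371 - 1*15493 = -117371 - 15493 = -132864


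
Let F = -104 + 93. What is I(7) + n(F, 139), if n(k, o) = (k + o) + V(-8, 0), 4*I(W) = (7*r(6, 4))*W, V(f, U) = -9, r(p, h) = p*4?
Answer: 413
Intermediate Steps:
r(p, h) = 4*p
I(W) = 42*W (I(W) = ((7*(4*6))*W)/4 = ((7*24)*W)/4 = (168*W)/4 = 42*W)
F = -11
n(k, o) = -9 + k + o (n(k, o) = (k + o) - 9 = -9 + k + o)
I(7) + n(F, 139) = 42*7 + (-9 - 11 + 139) = 294 + 119 = 413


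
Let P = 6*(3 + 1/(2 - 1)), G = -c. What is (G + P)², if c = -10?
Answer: 1156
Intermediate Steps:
G = 10 (G = -1*(-10) = 10)
P = 24 (P = 6*(3 + 1/1) = 6*(3 + 1) = 6*4 = 24)
(G + P)² = (10 + 24)² = 34² = 1156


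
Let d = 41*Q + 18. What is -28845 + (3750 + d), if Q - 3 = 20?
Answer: -24134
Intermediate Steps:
Q = 23 (Q = 3 + 20 = 23)
d = 961 (d = 41*23 + 18 = 943 + 18 = 961)
-28845 + (3750 + d) = -28845 + (3750 + 961) = -28845 + 4711 = -24134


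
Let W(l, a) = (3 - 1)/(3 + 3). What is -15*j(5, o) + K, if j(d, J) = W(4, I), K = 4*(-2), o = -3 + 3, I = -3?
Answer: -13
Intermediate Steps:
o = 0
W(l, a) = 1/3 (W(l, a) = 2/6 = 2*(1/6) = 1/3)
K = -8
j(d, J) = 1/3
-15*j(5, o) + K = -15*1/3 - 8 = -5 - 8 = -13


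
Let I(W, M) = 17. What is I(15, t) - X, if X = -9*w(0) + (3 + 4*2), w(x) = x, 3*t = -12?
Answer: 6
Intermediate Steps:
t = -4 (t = (⅓)*(-12) = -4)
X = 11 (X = -9*0 + (3 + 4*2) = 0 + (3 + 8) = 0 + 11 = 11)
I(15, t) - X = 17 - 1*11 = 17 - 11 = 6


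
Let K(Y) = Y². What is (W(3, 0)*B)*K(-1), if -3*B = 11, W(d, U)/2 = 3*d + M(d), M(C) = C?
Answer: -88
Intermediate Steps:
W(d, U) = 8*d (W(d, U) = 2*(3*d + d) = 2*(4*d) = 8*d)
B = -11/3 (B = -⅓*11 = -11/3 ≈ -3.6667)
(W(3, 0)*B)*K(-1) = ((8*3)*(-11/3))*(-1)² = (24*(-11/3))*1 = -88*1 = -88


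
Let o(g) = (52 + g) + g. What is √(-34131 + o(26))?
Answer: I*√34027 ≈ 184.46*I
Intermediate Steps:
o(g) = 52 + 2*g
√(-34131 + o(26)) = √(-34131 + (52 + 2*26)) = √(-34131 + (52 + 52)) = √(-34131 + 104) = √(-34027) = I*√34027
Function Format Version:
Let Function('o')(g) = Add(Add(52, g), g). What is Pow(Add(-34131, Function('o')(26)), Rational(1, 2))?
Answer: Mul(I, Pow(34027, Rational(1, 2))) ≈ Mul(184.46, I)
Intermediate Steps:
Function('o')(g) = Add(52, Mul(2, g))
Pow(Add(-34131, Function('o')(26)), Rational(1, 2)) = Pow(Add(-34131, Add(52, Mul(2, 26))), Rational(1, 2)) = Pow(Add(-34131, Add(52, 52)), Rational(1, 2)) = Pow(Add(-34131, 104), Rational(1, 2)) = Pow(-34027, Rational(1, 2)) = Mul(I, Pow(34027, Rational(1, 2)))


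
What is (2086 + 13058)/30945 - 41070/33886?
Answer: -126290261/174767045 ≈ -0.72262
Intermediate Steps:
(2086 + 13058)/30945 - 41070/33886 = 15144*(1/30945) - 41070*1/33886 = 5048/10315 - 20535/16943 = -126290261/174767045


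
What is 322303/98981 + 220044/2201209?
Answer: 731236439491/217877868029 ≈ 3.3562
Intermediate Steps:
322303/98981 + 220044/2201209 = 731236439491/217877868029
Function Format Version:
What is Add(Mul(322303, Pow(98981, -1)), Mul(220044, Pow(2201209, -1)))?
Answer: Rational(731236439491, 217877868029) ≈ 3.3562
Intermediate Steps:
Add(Mul(322303, Pow(98981, -1)), Mul(220044, Pow(2201209, -1))) = Add(Mul(322303, Rational(1, 98981)), Mul(220044, Rational(1, 2201209))) = Add(Rational(322303, 98981), Rational(220044, 2201209)) = Rational(731236439491, 217877868029)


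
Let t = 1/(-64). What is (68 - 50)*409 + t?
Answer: 471167/64 ≈ 7362.0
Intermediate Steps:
t = -1/64 ≈ -0.015625
(68 - 50)*409 + t = (68 - 50)*409 - 1/64 = 18*409 - 1/64 = 7362 - 1/64 = 471167/64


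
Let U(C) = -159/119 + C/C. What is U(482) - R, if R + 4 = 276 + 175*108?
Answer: -2281508/119 ≈ -19172.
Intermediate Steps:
U(C) = -40/119 (U(C) = -159*1/119 + 1 = -159/119 + 1 = -40/119)
R = 19172 (R = -4 + (276 + 175*108) = -4 + (276 + 18900) = -4 + 19176 = 19172)
U(482) - R = -40/119 - 1*19172 = -40/119 - 19172 = -2281508/119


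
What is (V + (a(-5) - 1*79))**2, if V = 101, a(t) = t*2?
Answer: 144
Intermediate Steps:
a(t) = 2*t
(V + (a(-5) - 1*79))**2 = (101 + (2*(-5) - 1*79))**2 = (101 + (-10 - 79))**2 = (101 - 89)**2 = 12**2 = 144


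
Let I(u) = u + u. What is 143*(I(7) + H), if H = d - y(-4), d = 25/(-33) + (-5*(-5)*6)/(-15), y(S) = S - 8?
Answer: 6539/3 ≈ 2179.7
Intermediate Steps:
y(S) = -8 + S
I(u) = 2*u
d = -355/33 (d = 25*(-1/33) + (25*6)*(-1/15) = -25/33 + 150*(-1/15) = -25/33 - 10 = -355/33 ≈ -10.758)
H = 41/33 (H = -355/33 - (-8 - 4) = -355/33 - 1*(-12) = -355/33 + 12 = 41/33 ≈ 1.2424)
143*(I(7) + H) = 143*(2*7 + 41/33) = 143*(14 + 41/33) = 143*(503/33) = 6539/3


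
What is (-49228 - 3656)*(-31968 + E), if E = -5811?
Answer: 1997904636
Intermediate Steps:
(-49228 - 3656)*(-31968 + E) = (-49228 - 3656)*(-31968 - 5811) = -52884*(-37779) = 1997904636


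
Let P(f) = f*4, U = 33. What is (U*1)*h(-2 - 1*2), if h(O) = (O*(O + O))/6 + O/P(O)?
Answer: 737/4 ≈ 184.25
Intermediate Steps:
P(f) = 4*f
h(O) = 1/4 + O**2/3 (h(O) = (O*(O + O))/6 + O/((4*O)) = (O*(2*O))*(1/6) + O*(1/(4*O)) = (2*O**2)*(1/6) + 1/4 = O**2/3 + 1/4 = 1/4 + O**2/3)
(U*1)*h(-2 - 1*2) = (33*1)*(1/4 + (-2 - 1*2)**2/3) = 33*(1/4 + (-2 - 2)**2/3) = 33*(1/4 + (1/3)*(-4)**2) = 33*(1/4 + (1/3)*16) = 33*(1/4 + 16/3) = 33*(67/12) = 737/4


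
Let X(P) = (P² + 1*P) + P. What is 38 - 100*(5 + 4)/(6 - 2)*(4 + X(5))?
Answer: -8737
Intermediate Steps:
X(P) = P² + 2*P (X(P) = (P² + P) + P = (P + P²) + P = P² + 2*P)
38 - 100*(5 + 4)/(6 - 2)*(4 + X(5)) = 38 - 100*(5 + 4)/(6 - 2)*(4 + 5*(2 + 5)) = 38 - 100*9/4*(4 + 5*7) = 38 - 100*9*(¼)*(4 + 35) = 38 - 225*39 = 38 - 100*351/4 = 38 - 8775 = -8737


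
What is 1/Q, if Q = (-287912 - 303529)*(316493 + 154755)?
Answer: -1/278715388368 ≈ -3.5879e-12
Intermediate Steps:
Q = -278715388368 (Q = -591441*471248 = -278715388368)
1/Q = 1/(-278715388368) = -1/278715388368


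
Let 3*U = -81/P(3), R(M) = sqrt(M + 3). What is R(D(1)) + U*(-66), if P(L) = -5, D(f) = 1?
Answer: -1772/5 ≈ -354.40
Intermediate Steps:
R(M) = sqrt(3 + M)
U = 27/5 (U = (-81/(-5))/3 = (-81*(-1/5))/3 = (1/3)*(81/5) = 27/5 ≈ 5.4000)
R(D(1)) + U*(-66) = sqrt(3 + 1) + (27/5)*(-66) = sqrt(4) - 1782/5 = 2 - 1782/5 = -1772/5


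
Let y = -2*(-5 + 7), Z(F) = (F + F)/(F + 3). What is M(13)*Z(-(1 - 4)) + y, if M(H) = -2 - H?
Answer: -19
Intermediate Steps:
Z(F) = 2*F/(3 + F) (Z(F) = (2*F)/(3 + F) = 2*F/(3 + F))
y = -4 (y = -2*2 = -4)
M(13)*Z(-(1 - 4)) + y = (-2 - 1*13)*(2*(-(1 - 4))/(3 - (1 - 4))) - 4 = (-2 - 13)*(2*(-1*(-3))/(3 - 1*(-3))) - 4 = -30*3/(3 + 3) - 4 = -30*3/6 - 4 = -15*1 - 4 = -15 - 4 = -19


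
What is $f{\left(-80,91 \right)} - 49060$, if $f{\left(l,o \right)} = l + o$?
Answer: $-49049$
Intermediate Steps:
$f{\left(-80,91 \right)} - 49060 = \left(-80 + 91\right) - 49060 = 11 - 49060 = -49049$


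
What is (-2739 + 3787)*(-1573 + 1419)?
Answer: -161392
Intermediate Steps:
(-2739 + 3787)*(-1573 + 1419) = 1048*(-154) = -161392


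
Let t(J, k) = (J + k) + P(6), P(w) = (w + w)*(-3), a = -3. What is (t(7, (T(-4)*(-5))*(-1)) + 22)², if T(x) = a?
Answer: 484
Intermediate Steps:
T(x) = -3
P(w) = -6*w (P(w) = (2*w)*(-3) = -6*w)
t(J, k) = -36 + J + k (t(J, k) = (J + k) - 6*6 = (J + k) - 36 = -36 + J + k)
(t(7, (T(-4)*(-5))*(-1)) + 22)² = ((-36 + 7 - 3*(-5)*(-1)) + 22)² = ((-36 + 7 + 15*(-1)) + 22)² = ((-36 + 7 - 15) + 22)² = (-44 + 22)² = (-22)² = 484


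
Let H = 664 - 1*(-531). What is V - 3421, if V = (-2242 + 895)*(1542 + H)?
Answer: -3690160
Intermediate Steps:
H = 1195 (H = 664 + 531 = 1195)
V = -3686739 (V = (-2242 + 895)*(1542 + 1195) = -1347*2737 = -3686739)
V - 3421 = -3686739 - 3421 = -3690160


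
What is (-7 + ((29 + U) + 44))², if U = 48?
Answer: 12996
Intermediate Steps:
(-7 + ((29 + U) + 44))² = (-7 + ((29 + 48) + 44))² = (-7 + (77 + 44))² = (-7 + 121)² = 114² = 12996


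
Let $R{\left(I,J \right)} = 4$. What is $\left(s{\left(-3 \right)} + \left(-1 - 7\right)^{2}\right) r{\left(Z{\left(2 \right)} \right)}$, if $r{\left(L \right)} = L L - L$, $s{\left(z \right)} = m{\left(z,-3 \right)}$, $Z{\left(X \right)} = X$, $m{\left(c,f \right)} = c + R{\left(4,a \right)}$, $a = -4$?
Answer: $130$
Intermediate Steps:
$m{\left(c,f \right)} = 4 + c$ ($m{\left(c,f \right)} = c + 4 = 4 + c$)
$s{\left(z \right)} = 4 + z$
$r{\left(L \right)} = L^{2} - L$
$\left(s{\left(-3 \right)} + \left(-1 - 7\right)^{2}\right) r{\left(Z{\left(2 \right)} \right)} = \left(\left(4 - 3\right) + \left(-1 - 7\right)^{2}\right) 2 \left(-1 + 2\right) = \left(1 + \left(-8\right)^{2}\right) 2 \cdot 1 = \left(1 + 64\right) 2 = 65 \cdot 2 = 130$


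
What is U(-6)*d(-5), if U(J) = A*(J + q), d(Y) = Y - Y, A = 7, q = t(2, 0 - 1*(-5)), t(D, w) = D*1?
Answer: 0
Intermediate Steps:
t(D, w) = D
q = 2
d(Y) = 0
U(J) = 14 + 7*J (U(J) = 7*(J + 2) = 7*(2 + J) = 14 + 7*J)
U(-6)*d(-5) = (14 + 7*(-6))*0 = (14 - 42)*0 = -28*0 = 0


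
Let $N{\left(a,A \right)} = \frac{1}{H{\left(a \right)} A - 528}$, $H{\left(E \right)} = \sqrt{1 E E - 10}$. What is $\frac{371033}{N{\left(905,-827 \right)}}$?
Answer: $-195905424 - 306844291 \sqrt{819015} \approx -2.7789 \cdot 10^{11}$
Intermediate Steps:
$H{\left(E \right)} = \sqrt{-10 + E^{2}}$ ($H{\left(E \right)} = \sqrt{E E - 10} = \sqrt{E^{2} - 10} = \sqrt{-10 + E^{2}}$)
$N{\left(a,A \right)} = \frac{1}{-528 + A \sqrt{-10 + a^{2}}}$ ($N{\left(a,A \right)} = \frac{1}{\sqrt{-10 + a^{2}} A - 528} = \frac{1}{A \sqrt{-10 + a^{2}} - 528} = \frac{1}{-528 + A \sqrt{-10 + a^{2}}}$)
$\frac{371033}{N{\left(905,-827 \right)}} = \frac{371033}{\frac{1}{-528 - 827 \sqrt{-10 + 905^{2}}}} = \frac{371033}{\frac{1}{-528 - 827 \sqrt{-10 + 819025}}} = \frac{371033}{\frac{1}{-528 - 827 \sqrt{819015}}} = 371033 \left(-528 - 827 \sqrt{819015}\right) = -195905424 - 306844291 \sqrt{819015}$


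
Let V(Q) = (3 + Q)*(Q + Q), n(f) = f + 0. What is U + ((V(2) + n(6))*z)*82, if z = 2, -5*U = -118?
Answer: 21438/5 ≈ 4287.6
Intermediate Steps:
n(f) = f
U = 118/5 (U = -1/5*(-118) = 118/5 ≈ 23.600)
V(Q) = 2*Q*(3 + Q) (V(Q) = (3 + Q)*(2*Q) = 2*Q*(3 + Q))
U + ((V(2) + n(6))*z)*82 = 118/5 + ((2*2*(3 + 2) + 6)*2)*82 = 118/5 + ((2*2*5 + 6)*2)*82 = 118/5 + ((20 + 6)*2)*82 = 118/5 + (26*2)*82 = 118/5 + 52*82 = 118/5 + 4264 = 21438/5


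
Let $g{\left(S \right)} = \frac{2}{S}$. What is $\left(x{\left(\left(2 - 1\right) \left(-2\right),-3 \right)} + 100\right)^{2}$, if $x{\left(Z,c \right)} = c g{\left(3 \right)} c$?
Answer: $11236$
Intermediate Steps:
$x{\left(Z,c \right)} = \frac{2 c^{2}}{3}$ ($x{\left(Z,c \right)} = c \frac{2}{3} c = \frac{2 c}{3} c = \frac{2 c^{2}}{3}$)
$\left(x{\left(\left(2 - 1\right) \left(-2\right),-3 \right)} + 100\right)^{2} = \left(\frac{2 \left(-3\right)^{2}}{3} + 100\right)^{2} = \left(\frac{2}{3} \cdot 9 + 100\right)^{2} = \left(6 + 100\right)^{2} = 106^{2} = 11236$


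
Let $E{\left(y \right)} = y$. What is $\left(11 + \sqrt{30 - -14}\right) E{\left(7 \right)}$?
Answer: $77 + 14 \sqrt{11} \approx 123.43$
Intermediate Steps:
$\left(11 + \sqrt{30 - -14}\right) E{\left(7 \right)} = \left(11 + \sqrt{30 - -14}\right) 7 = \left(11 + \sqrt{30 + 14}\right) 7 = \left(11 + \sqrt{44}\right) 7 = \left(11 + 2 \sqrt{11}\right) 7 = 77 + 14 \sqrt{11}$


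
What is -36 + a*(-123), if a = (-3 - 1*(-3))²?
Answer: -36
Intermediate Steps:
a = 0 (a = (-3 + 3)² = 0² = 0)
-36 + a*(-123) = -36 + 0*(-123) = -36 + 0 = -36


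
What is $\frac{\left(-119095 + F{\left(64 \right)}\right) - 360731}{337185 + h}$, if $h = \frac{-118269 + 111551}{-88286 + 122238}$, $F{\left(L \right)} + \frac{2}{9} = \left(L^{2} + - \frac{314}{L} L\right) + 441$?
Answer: $- \frac{72664562704}{51516442809} \approx -1.4105$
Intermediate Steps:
$F{\left(L \right)} = \frac{1141}{9} + L^{2}$ ($F{\left(L \right)} = - \frac{2}{9} + \left(\left(L^{2} + - \frac{314}{L} L\right) + 441\right) = - \frac{2}{9} + \left(\left(L^{2} - 314\right) + 441\right) = - \frac{2}{9} + \left(\left(-314 + L^{2}\right) + 441\right) = - \frac{2}{9} + \left(127 + L^{2}\right) = \frac{1141}{9} + L^{2}$)
$h = - \frac{3359}{16976}$ ($h = - \frac{6718}{33952} = \left(-6718\right) \frac{1}{33952} = - \frac{3359}{16976} \approx -0.19787$)
$\frac{\left(-119095 + F{\left(64 \right)}\right) - 360731}{337185 + h} = \frac{\left(-119095 + \left(\frac{1141}{9} + 64^{2}\right)\right) - 360731}{337185 - \frac{3359}{16976}} = \frac{\left(-119095 + \left(\frac{1141}{9} + 4096\right)\right) - 360731}{\frac{5724049201}{16976}} = \left(\left(-119095 + \frac{38005}{9}\right) - 360731\right) \frac{16976}{5724049201} = \left(- \frac{1033850}{9} - 360731\right) \frac{16976}{5724049201} = \left(- \frac{4280429}{9}\right) \frac{16976}{5724049201} = - \frac{72664562704}{51516442809}$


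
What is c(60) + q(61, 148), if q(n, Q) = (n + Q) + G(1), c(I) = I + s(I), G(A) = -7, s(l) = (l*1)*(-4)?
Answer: 22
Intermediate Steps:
s(l) = -4*l (s(l) = l*(-4) = -4*l)
c(I) = -3*I (c(I) = I - 4*I = -3*I)
q(n, Q) = -7 + Q + n (q(n, Q) = (n + Q) - 7 = (Q + n) - 7 = -7 + Q + n)
c(60) + q(61, 148) = -3*60 + (-7 + 148 + 61) = -180 + 202 = 22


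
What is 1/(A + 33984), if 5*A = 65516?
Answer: 5/235436 ≈ 2.1237e-5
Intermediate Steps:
A = 65516/5 (A = (⅕)*65516 = 65516/5 ≈ 13103.)
1/(A + 33984) = 1/(65516/5 + 33984) = 1/(235436/5) = 5/235436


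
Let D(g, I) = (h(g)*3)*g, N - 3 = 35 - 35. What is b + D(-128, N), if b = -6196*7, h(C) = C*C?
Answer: -6334828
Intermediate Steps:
h(C) = C**2
N = 3 (N = 3 + (35 - 35) = 3 + 0 = 3)
D(g, I) = 3*g**3 (D(g, I) = (g**2*3)*g = (3*g**2)*g = 3*g**3)
b = -43372
b + D(-128, N) = -43372 + 3*(-128)**3 = -43372 + 3*(-2097152) = -43372 - 6291456 = -6334828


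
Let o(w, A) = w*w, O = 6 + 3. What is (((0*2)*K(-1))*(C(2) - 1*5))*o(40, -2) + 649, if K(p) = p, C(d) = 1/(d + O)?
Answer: 649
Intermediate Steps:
O = 9
C(d) = 1/(9 + d) (C(d) = 1/(d + 9) = 1/(9 + d))
o(w, A) = w²
(((0*2)*K(-1))*(C(2) - 1*5))*o(40, -2) + 649 = (((0*2)*(-1))*(1/(9 + 2) - 1*5))*40² + 649 = ((0*(-1))*(1/11 - 5))*1600 + 649 = (0*(1/11 - 5))*1600 + 649 = (0*(-54/11))*1600 + 649 = 0*1600 + 649 = 0 + 649 = 649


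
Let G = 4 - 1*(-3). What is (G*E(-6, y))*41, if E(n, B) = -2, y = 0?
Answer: -574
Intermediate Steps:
G = 7 (G = 4 + 3 = 7)
(G*E(-6, y))*41 = (7*(-2))*41 = -14*41 = -574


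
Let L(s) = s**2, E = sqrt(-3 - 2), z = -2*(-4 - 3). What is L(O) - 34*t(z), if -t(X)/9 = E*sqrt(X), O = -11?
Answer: 121 + 306*I*sqrt(70) ≈ 121.0 + 2560.2*I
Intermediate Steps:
z = 14 (z = -2*(-7) = 14)
E = I*sqrt(5) (E = sqrt(-5) = I*sqrt(5) ≈ 2.2361*I)
t(X) = -9*I*sqrt(5)*sqrt(X)
L(O) - 34*t(z) = (-11)**2 - (-306)*I*sqrt(5)*sqrt(14) = 121 - (-306)*I*sqrt(70) = 121 + 306*I*sqrt(70)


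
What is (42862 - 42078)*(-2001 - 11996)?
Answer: -10973648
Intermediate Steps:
(42862 - 42078)*(-2001 - 11996) = 784*(-13997) = -10973648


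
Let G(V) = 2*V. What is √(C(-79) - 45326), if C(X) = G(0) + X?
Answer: 3*I*√5045 ≈ 213.08*I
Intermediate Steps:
C(X) = X (C(X) = 2*0 + X = 0 + X = X)
√(C(-79) - 45326) = √(-79 - 45326) = √(-45405) = 3*I*√5045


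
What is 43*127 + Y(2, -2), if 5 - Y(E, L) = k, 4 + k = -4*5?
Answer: 5490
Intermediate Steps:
k = -24 (k = -4 - 4*5 = -4 - 20 = -24)
Y(E, L) = 29 (Y(E, L) = 5 - 1*(-24) = 5 + 24 = 29)
43*127 + Y(2, -2) = 43*127 + 29 = 5461 + 29 = 5490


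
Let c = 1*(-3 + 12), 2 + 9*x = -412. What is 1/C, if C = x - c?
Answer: -1/55 ≈ -0.018182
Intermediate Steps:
x = -46 (x = -2/9 + (⅑)*(-412) = -2/9 - 412/9 = -46)
c = 9 (c = 1*9 = 9)
C = -55 (C = -46 - 1*9 = -46 - 9 = -55)
1/C = 1/(-55) = -1/55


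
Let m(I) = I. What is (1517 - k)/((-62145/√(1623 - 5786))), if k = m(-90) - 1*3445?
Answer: -1684*I*√4163/20715 ≈ -5.2452*I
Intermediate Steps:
k = -3535 (k = -90 - 1*3445 = -90 - 3445 = -3535)
(1517 - k)/((-62145/√(1623 - 5786))) = (1517 - 1*(-3535))/((-62145/√(1623 - 5786))) = (1517 + 3535)/((-62145*(-I*√4163/4163))) = 5052/((-62145*(-I*√4163/4163))) = 5052/((-(-62145)*I*√4163/4163)) = 5052/((62145*I*√4163/4163)) = 5052*(-I*√4163/62145) = -1684*I*√4163/20715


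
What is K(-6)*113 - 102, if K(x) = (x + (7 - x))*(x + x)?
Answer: -9594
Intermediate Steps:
K(x) = 14*x (K(x) = 7*(2*x) = 14*x)
K(-6)*113 - 102 = (14*(-6))*113 - 102 = -84*113 - 102 = -9492 - 102 = -9594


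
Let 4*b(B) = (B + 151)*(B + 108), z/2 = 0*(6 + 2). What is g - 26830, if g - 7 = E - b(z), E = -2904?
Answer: -33804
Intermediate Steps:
z = 0 (z = 2*(0*(6 + 2)) = 2*(0*8) = 2*0 = 0)
b(B) = (108 + B)*(151 + B)/4 (b(B) = ((B + 151)*(B + 108))/4 = ((151 + B)*(108 + B))/4 = ((108 + B)*(151 + B))/4 = (108 + B)*(151 + B)/4)
g = -6974 (g = 7 + (-2904 - (4077 + (¼)*0² + (259/4)*0)) = 7 + (-2904 - (4077 + (¼)*0 + 0)) = 7 + (-2904 - (4077 + 0 + 0)) = 7 + (-2904 - 1*4077) = 7 + (-2904 - 4077) = 7 - 6981 = -6974)
g - 26830 = -6974 - 26830 = -33804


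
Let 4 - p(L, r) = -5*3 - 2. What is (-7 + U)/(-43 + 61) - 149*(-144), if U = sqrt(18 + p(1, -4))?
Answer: 386201/18 + sqrt(39)/18 ≈ 21456.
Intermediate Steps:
p(L, r) = 21 (p(L, r) = 4 - (-5*3 - 2) = 4 - (-15 - 2) = 4 - 1*(-17) = 4 + 17 = 21)
U = sqrt(39) (U = sqrt(18 + 21) = sqrt(39) ≈ 6.2450)
(-7 + U)/(-43 + 61) - 149*(-144) = (-7 + sqrt(39))/(-43 + 61) - 149*(-144) = (-7 + sqrt(39))/18 + 21456 = (-7 + sqrt(39))*(1/18) + 21456 = (-7/18 + sqrt(39)/18) + 21456 = 386201/18 + sqrt(39)/18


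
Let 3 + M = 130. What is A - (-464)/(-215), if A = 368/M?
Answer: 20192/27305 ≈ 0.73950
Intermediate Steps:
M = 127 (M = -3 + 130 = 127)
A = 368/127 ≈ 2.8976
A - (-464)/(-215) = 368/127 - (-464)/(-215) = 368/127 - (-464)*(-1)/215 = 368/127 - 1*464/215 = 368/127 - 464/215 = 20192/27305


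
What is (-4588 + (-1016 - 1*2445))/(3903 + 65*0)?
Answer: -2683/1301 ≈ -2.0623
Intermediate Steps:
(-4588 + (-1016 - 1*2445))/(3903 + 65*0) = (-4588 + (-1016 - 2445))/(3903 + 0) = (-4588 - 3461)/3903 = -8049*1/3903 = -2683/1301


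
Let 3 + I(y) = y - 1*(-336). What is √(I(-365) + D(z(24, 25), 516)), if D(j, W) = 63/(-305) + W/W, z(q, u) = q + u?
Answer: I*√2902990/305 ≈ 5.5863*I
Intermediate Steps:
I(y) = 333 + y (I(y) = -3 + (y - 1*(-336)) = -3 + (y + 336) = -3 + (336 + y) = 333 + y)
D(j, W) = 242/305 (D(j, W) = 63*(-1/305) + 1 = -63/305 + 1 = 242/305)
√(I(-365) + D(z(24, 25), 516)) = √((333 - 365) + 242/305) = √(-32 + 242/305) = √(-9518/305) = I*√2902990/305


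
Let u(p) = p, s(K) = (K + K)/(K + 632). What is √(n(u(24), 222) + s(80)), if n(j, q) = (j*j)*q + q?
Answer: √1014634354/89 ≈ 357.90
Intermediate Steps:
s(K) = 2*K/(632 + K) (s(K) = (2*K)/(632 + K) = 2*K/(632 + K))
n(j, q) = q + q*j² (n(j, q) = j²*q + q = q*j² + q = q + q*j²)
√(n(u(24), 222) + s(80)) = √(222*(1 + 24²) + 2*80/(632 + 80)) = √(222*(1 + 576) + 2*80/712) = √(222*577 + 2*80*(1/712)) = √(128094 + 20/89) = √(11400386/89) = √1014634354/89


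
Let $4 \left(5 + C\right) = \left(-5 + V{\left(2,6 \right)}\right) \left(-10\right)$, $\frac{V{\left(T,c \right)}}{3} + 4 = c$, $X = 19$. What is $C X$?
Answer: $- \frac{285}{2} \approx -142.5$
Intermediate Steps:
$V{\left(T,c \right)} = -12 + 3 c$
$C = - \frac{15}{2}$ ($C = -5 + \frac{\left(-5 + \left(-12 + 3 \cdot 6\right)\right) \left(-10\right)}{4} = -5 + \frac{\left(-5 + \left(-12 + 18\right)\right) \left(-10\right)}{4} = -5 + \frac{\left(-5 + 6\right) \left(-10\right)}{4} = -5 + \frac{1 \left(-10\right)}{4} = -5 + \frac{1}{4} \left(-10\right) = -5 - \frac{5}{2} = - \frac{15}{2} \approx -7.5$)
$C X = \left(- \frac{15}{2}\right) 19 = - \frac{285}{2}$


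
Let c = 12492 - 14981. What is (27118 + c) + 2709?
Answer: 27338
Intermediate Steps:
c = -2489
(27118 + c) + 2709 = (27118 - 2489) + 2709 = 24629 + 2709 = 27338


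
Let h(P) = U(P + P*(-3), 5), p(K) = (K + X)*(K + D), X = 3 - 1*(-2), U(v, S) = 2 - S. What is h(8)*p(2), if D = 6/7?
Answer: -60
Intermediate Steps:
X = 5 (X = 3 + 2 = 5)
D = 6/7 (D = 6*(1/7) = 6/7 ≈ 0.85714)
p(K) = (5 + K)*(6/7 + K) (p(K) = (K + 5)*(K + 6/7) = (5 + K)*(6/7 + K))
h(P) = -3 (h(P) = 2 - 1*5 = 2 - 5 = -3)
h(8)*p(2) = -3*(30/7 + 2**2 + (41/7)*2) = -3*(30/7 + 4 + 82/7) = -3*20 = -60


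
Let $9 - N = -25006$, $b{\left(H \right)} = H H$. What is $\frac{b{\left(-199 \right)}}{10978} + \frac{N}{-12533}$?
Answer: $\frac{221704663}{137587274} \approx 1.6114$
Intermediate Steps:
$b{\left(H \right)} = H^{2}$
$N = 25015$ ($N = 9 - -25006 = 9 + 25006 = 25015$)
$\frac{b{\left(-199 \right)}}{10978} + \frac{N}{-12533} = \frac{\left(-199\right)^{2}}{10978} + \frac{25015}{-12533} = 39601 \cdot \frac{1}{10978} + 25015 \left(- \frac{1}{12533}\right) = \frac{39601}{10978} - \frac{25015}{12533} = \frac{221704663}{137587274}$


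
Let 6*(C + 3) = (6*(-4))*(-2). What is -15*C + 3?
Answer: -72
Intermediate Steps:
C = 5 (C = -3 + ((6*(-4))*(-2))/6 = -3 + (-24*(-2))/6 = -3 + (1/6)*48 = -3 + 8 = 5)
-15*C + 3 = -15*5 + 3 = -75 + 3 = -72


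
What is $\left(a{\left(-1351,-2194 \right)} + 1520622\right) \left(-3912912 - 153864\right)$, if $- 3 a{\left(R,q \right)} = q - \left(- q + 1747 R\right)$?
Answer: $-2990513220744$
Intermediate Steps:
$a{\left(R,q \right)} = - \frac{2 q}{3} + \frac{1747 R}{3}$ ($a{\left(R,q \right)} = - \frac{q - \left(- q + 1747 R\right)}{3} = - \frac{- 1747 R + 2 q}{3} = - \frac{2 q}{3} + \frac{1747 R}{3}$)
$\left(a{\left(-1351,-2194 \right)} + 1520622\right) \left(-3912912 - 153864\right) = \left(\left(\left(- \frac{2}{3}\right) \left(-2194\right) + \frac{1747}{3} \left(-1351\right)\right) + 1520622\right) \left(-3912912 - 153864\right) = \left(\left(\frac{4388}{3} - \frac{2360197}{3}\right) + 1520622\right) \left(-4066776\right) = \left(- \frac{2355809}{3} + 1520622\right) \left(-4066776\right) = \frac{2206057}{3} \left(-4066776\right) = -2990513220744$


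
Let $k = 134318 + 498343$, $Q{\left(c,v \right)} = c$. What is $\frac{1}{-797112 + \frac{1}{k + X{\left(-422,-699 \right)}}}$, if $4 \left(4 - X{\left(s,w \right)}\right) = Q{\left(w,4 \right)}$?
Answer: $- \frac{2531359}{2017776635204} \approx -1.2545 \cdot 10^{-6}$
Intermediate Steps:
$X{\left(s,w \right)} = 4 - \frac{w}{4}$
$k = 632661$
$\frac{1}{-797112 + \frac{1}{k + X{\left(-422,-699 \right)}}} = \frac{1}{-797112 + \frac{1}{632661 + \left(4 - - \frac{699}{4}\right)}} = \frac{1}{-797112 + \frac{1}{632661 + \left(4 + \frac{699}{4}\right)}} = \frac{1}{-797112 + \frac{1}{632661 + \frac{715}{4}}} = \frac{1}{-797112 + \frac{1}{\frac{2531359}{4}}} = \frac{1}{-797112 + \frac{4}{2531359}} = \frac{1}{- \frac{2017776635204}{2531359}} = - \frac{2531359}{2017776635204}$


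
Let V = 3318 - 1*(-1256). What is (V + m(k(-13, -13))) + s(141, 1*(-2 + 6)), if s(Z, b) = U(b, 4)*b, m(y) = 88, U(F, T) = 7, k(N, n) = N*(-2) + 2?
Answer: 4690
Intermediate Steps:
k(N, n) = 2 - 2*N (k(N, n) = -2*N + 2 = 2 - 2*N)
s(Z, b) = 7*b
V = 4574 (V = 3318 + 1256 = 4574)
(V + m(k(-13, -13))) + s(141, 1*(-2 + 6)) = (4574 + 88) + 7*(1*(-2 + 6)) = 4662 + 7*(1*4) = 4662 + 7*4 = 4662 + 28 = 4690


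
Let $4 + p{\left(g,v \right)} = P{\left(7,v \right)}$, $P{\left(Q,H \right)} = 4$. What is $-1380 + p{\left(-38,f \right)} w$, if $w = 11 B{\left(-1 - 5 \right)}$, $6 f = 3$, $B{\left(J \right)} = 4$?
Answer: $-1380$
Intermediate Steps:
$f = \frac{1}{2}$ ($f = \frac{1}{6} \cdot 3 = \frac{1}{2} \approx 0.5$)
$p{\left(g,v \right)} = 0$ ($p{\left(g,v \right)} = -4 + 4 = 0$)
$w = 44$ ($w = 11 \cdot 4 = 44$)
$-1380 + p{\left(-38,f \right)} w = -1380 + 0 \cdot 44 = -1380 + 0 = -1380$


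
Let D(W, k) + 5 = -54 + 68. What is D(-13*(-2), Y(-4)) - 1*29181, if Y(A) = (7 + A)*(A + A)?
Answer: -29172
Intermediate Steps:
Y(A) = 2*A*(7 + A) (Y(A) = (7 + A)*(2*A) = 2*A*(7 + A))
D(W, k) = 9 (D(W, k) = -5 + (-54 + 68) = -5 + 14 = 9)
D(-13*(-2), Y(-4)) - 1*29181 = 9 - 1*29181 = 9 - 29181 = -29172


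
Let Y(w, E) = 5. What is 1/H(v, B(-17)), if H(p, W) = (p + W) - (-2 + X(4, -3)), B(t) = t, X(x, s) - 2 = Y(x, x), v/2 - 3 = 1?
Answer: -1/14 ≈ -0.071429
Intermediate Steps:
v = 8 (v = 6 + 2*1 = 6 + 2 = 8)
X(x, s) = 7 (X(x, s) = 2 + 5 = 7)
H(p, W) = -5 + W + p (H(p, W) = (p + W) - (-2 + 7) = (W + p) - 1*5 = (W + p) - 5 = -5 + W + p)
1/H(v, B(-17)) = 1/(-5 - 17 + 8) = 1/(-14) = -1/14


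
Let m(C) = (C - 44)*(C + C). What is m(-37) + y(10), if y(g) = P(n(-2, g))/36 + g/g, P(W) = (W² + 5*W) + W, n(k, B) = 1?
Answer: 215827/36 ≈ 5995.2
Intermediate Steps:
P(W) = W² + 6*W
m(C) = 2*C*(-44 + C) (m(C) = (-44 + C)*(2*C) = 2*C*(-44 + C))
y(g) = 43/36 (y(g) = (1*(6 + 1))/36 + g/g = (1*7)*(1/36) + 1 = 7*(1/36) + 1 = 7/36 + 1 = 43/36)
m(-37) + y(10) = 2*(-37)*(-44 - 37) + 43/36 = 2*(-37)*(-81) + 43/36 = 5994 + 43/36 = 215827/36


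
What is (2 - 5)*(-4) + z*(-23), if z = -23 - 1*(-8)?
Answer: 357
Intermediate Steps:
z = -15 (z = -23 + 8 = -15)
(2 - 5)*(-4) + z*(-23) = (2 - 5)*(-4) - 15*(-23) = -3*(-4) + 345 = 12 + 345 = 357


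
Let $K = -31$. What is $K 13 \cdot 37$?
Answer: $-14911$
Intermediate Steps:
$K 13 \cdot 37 = \left(-31\right) 13 \cdot 37 = \left(-403\right) 37 = -14911$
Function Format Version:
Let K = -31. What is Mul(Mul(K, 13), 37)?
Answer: -14911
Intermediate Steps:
Mul(Mul(K, 13), 37) = Mul(Mul(-31, 13), 37) = Mul(-403, 37) = -14911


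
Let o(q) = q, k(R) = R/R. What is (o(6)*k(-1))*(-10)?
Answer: -60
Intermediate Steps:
k(R) = 1
(o(6)*k(-1))*(-10) = (6*1)*(-10) = 6*(-10) = -60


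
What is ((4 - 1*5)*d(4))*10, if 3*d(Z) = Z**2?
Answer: -160/3 ≈ -53.333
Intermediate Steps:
d(Z) = Z**2/3
((4 - 1*5)*d(4))*10 = ((4 - 1*5)*((1/3)*4**2))*10 = ((4 - 5)*((1/3)*16))*10 = -1*16/3*10 = -16/3*10 = -160/3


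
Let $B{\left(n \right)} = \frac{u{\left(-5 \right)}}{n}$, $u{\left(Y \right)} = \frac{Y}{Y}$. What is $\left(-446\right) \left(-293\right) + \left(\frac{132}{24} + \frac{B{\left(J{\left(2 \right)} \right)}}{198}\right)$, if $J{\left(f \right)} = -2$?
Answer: $\frac{51750665}{396} \approx 1.3068 \cdot 10^{5}$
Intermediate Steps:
$u{\left(Y \right)} = 1$
$B{\left(n \right)} = \frac{1}{n}$ ($B{\left(n \right)} = 1 \frac{1}{n} = \frac{1}{n}$)
$\left(-446\right) \left(-293\right) + \left(\frac{132}{24} + \frac{B{\left(J{\left(2 \right)} \right)}}{198}\right) = \left(-446\right) \left(-293\right) + \left(\frac{132}{24} + \frac{1}{\left(-2\right) 198}\right) = 130678 + \left(132 \cdot \frac{1}{24} - \frac{1}{396}\right) = 130678 + \left(\frac{11}{2} - \frac{1}{396}\right) = 130678 + \frac{2177}{396} = \frac{51750665}{396}$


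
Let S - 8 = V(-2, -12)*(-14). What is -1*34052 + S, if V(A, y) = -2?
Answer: -34016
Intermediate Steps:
S = 36 (S = 8 - 2*(-14) = 8 + 28 = 36)
-1*34052 + S = -1*34052 + 36 = -34052 + 36 = -34016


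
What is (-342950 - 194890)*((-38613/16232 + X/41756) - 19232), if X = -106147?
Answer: 219144008848827870/21180731 ≈ 1.0346e+10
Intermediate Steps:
(-342950 - 194890)*((-38613/16232 + X/41756) - 19232) = (-342950 - 194890)*((-38613/16232 - 106147/41756) - 19232) = -537840*((-38613*1/16232 - 106147*1/41756) - 19232) = -537840*((-38613/16232 - 106147/41756) - 19232) = -537840*(-833825633/169445848 - 19232) = -537840*(-3259616374369/169445848) = 219144008848827870/21180731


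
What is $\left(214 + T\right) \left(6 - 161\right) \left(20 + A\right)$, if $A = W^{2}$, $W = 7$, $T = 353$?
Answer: $-6064065$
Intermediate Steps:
$A = 49$ ($A = 7^{2} = 49$)
$\left(214 + T\right) \left(6 - 161\right) \left(20 + A\right) = \left(214 + 353\right) \left(6 - 161\right) \left(20 + 49\right) = 567 \left(\left(-155\right) 69\right) = 567 \left(-10695\right) = -6064065$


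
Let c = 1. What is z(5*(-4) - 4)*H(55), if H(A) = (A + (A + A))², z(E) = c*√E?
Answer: 54450*I*√6 ≈ 1.3337e+5*I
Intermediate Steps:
z(E) = √E (z(E) = 1*√E = √E)
H(A) = 9*A² (H(A) = (A + 2*A)² = (3*A)² = 9*A²)
z(5*(-4) - 4)*H(55) = √(5*(-4) - 4)*(9*55²) = √(-20 - 4)*(9*3025) = √(-24)*27225 = (2*I*√6)*27225 = 54450*I*√6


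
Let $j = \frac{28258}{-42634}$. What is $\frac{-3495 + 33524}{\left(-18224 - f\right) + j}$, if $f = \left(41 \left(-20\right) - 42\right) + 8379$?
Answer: $- \frac{640128193}{548735026} \approx -1.1666$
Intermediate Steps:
$j = - \frac{14129}{21317}$ ($j = 28258 \left(- \frac{1}{42634}\right) = - \frac{14129}{21317} \approx -0.6628$)
$f = 7517$ ($f = \left(-820 - 42\right) + 8379 = -862 + 8379 = 7517$)
$\frac{-3495 + 33524}{\left(-18224 - f\right) + j} = \frac{-3495 + 33524}{\left(-18224 - 7517\right) - \frac{14129}{21317}} = \frac{30029}{\left(-18224 - 7517\right) - \frac{14129}{21317}} = \frac{30029}{-25741 - \frac{14129}{21317}} = \frac{30029}{- \frac{548735026}{21317}} = 30029 \left(- \frac{21317}{548735026}\right) = - \frac{640128193}{548735026}$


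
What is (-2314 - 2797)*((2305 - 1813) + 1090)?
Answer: -8085602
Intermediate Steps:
(-2314 - 2797)*((2305 - 1813) + 1090) = -5111*(492 + 1090) = -5111*1582 = -8085602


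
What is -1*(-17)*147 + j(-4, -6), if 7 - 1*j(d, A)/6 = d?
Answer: 2565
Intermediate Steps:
j(d, A) = 42 - 6*d
-1*(-17)*147 + j(-4, -6) = -1*(-17)*147 + (42 - 6*(-4)) = 17*147 + (42 + 24) = 2499 + 66 = 2565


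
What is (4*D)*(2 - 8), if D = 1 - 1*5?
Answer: 96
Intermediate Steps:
D = -4 (D = 1 - 5 = -4)
(4*D)*(2 - 8) = (4*(-4))*(2 - 8) = -16*(-6) = 96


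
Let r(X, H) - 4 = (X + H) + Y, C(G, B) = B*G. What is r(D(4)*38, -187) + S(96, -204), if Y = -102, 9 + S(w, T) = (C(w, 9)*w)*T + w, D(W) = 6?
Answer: -16920546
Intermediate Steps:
S(w, T) = -9 + w + 9*T*w² (S(w, T) = -9 + (((9*w)*w)*T + w) = -9 + ((9*w²)*T + w) = -9 + (9*T*w² + w) = -9 + (w + 9*T*w²) = -9 + w + 9*T*w²)
r(X, H) = -98 + H + X (r(X, H) = 4 + ((X + H) - 102) = 4 + ((H + X) - 102) = 4 + (-102 + H + X) = -98 + H + X)
r(D(4)*38, -187) + S(96, -204) = (-98 - 187 + 6*38) + (-9 + 96 + 9*(-204)*96²) = (-98 - 187 + 228) + (-9 + 96 + 9*(-204)*9216) = -57 + (-9 + 96 - 16920576) = -57 - 16920489 = -16920546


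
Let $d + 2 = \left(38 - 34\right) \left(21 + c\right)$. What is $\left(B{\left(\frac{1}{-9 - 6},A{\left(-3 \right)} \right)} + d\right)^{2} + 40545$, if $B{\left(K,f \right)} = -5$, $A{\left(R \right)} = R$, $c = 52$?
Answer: $121770$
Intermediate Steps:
$d = 290$ ($d = -2 + \left(38 - 34\right) \left(21 + 52\right) = -2 + 4 \cdot 73 = -2 + 292 = 290$)
$\left(B{\left(\frac{1}{-9 - 6},A{\left(-3 \right)} \right)} + d\right)^{2} + 40545 = \left(-5 + 290\right)^{2} + 40545 = 285^{2} + 40545 = 81225 + 40545 = 121770$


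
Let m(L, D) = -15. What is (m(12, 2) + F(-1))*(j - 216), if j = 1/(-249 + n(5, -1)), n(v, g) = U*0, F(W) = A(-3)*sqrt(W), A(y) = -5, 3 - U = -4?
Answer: 268925/83 + 268925*I/249 ≈ 3240.1 + 1080.0*I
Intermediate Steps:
U = 7 (U = 3 - 1*(-4) = 3 + 4 = 7)
F(W) = -5*sqrt(W)
n(v, g) = 0 (n(v, g) = 7*0 = 0)
j = -1/249 (j = 1/(-249 + 0) = 1/(-249) = -1/249 ≈ -0.0040161)
(m(12, 2) + F(-1))*(j - 216) = (-15 - 5*I)*(-1/249 - 216) = (-15 - 5*I)*(-53785/249) = 268925/83 + 268925*I/249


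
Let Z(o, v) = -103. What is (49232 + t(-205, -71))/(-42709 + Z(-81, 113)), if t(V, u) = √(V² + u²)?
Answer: -12308/10703 - √47066/42812 ≈ -1.1550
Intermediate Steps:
(49232 + t(-205, -71))/(-42709 + Z(-81, 113)) = (49232 + √((-205)² + (-71)²))/(-42709 - 103) = (49232 + √(42025 + 5041))/(-42812) = (49232 + √47066)*(-1/42812) = -12308/10703 - √47066/42812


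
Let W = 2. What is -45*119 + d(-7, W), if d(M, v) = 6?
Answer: -5349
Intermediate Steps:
-45*119 + d(-7, W) = -45*119 + 6 = -5355 + 6 = -5349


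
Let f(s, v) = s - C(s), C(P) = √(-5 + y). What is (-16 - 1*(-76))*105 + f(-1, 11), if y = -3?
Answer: 6299 - 2*I*√2 ≈ 6299.0 - 2.8284*I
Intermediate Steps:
C(P) = 2*I*√2 (C(P) = √(-5 - 3) = √(-8) = 2*I*√2)
f(s, v) = s - 2*I*√2
(-16 - 1*(-76))*105 + f(-1, 11) = (-16 - 1*(-76))*105 + (-1 - 2*I*√2) = (-16 + 76)*105 + (-1 - 2*I*√2) = 60*105 + (-1 - 2*I*√2) = 6300 + (-1 - 2*I*√2) = 6299 - 2*I*√2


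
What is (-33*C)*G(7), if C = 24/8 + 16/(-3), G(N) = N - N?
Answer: 0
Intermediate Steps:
G(N) = 0
C = -7/3 (C = 24*(⅛) + 16*(-⅓) = 3 - 16/3 = -7/3 ≈ -2.3333)
(-33*C)*G(7) = -33*(-7/3)*0 = 77*0 = 0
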